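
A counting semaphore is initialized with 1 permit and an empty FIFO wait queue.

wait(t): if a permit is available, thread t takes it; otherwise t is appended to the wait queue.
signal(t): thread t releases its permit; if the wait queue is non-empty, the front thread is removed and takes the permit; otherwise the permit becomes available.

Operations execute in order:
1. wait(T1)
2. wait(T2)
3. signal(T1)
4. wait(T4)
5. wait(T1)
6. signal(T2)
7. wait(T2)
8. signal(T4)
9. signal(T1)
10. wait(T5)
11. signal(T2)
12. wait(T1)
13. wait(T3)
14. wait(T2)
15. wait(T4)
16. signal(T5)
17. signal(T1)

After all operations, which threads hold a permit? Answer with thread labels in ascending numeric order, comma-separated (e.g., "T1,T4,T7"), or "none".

Answer: T3

Derivation:
Step 1: wait(T1) -> count=0 queue=[] holders={T1}
Step 2: wait(T2) -> count=0 queue=[T2] holders={T1}
Step 3: signal(T1) -> count=0 queue=[] holders={T2}
Step 4: wait(T4) -> count=0 queue=[T4] holders={T2}
Step 5: wait(T1) -> count=0 queue=[T4,T1] holders={T2}
Step 6: signal(T2) -> count=0 queue=[T1] holders={T4}
Step 7: wait(T2) -> count=0 queue=[T1,T2] holders={T4}
Step 8: signal(T4) -> count=0 queue=[T2] holders={T1}
Step 9: signal(T1) -> count=0 queue=[] holders={T2}
Step 10: wait(T5) -> count=0 queue=[T5] holders={T2}
Step 11: signal(T2) -> count=0 queue=[] holders={T5}
Step 12: wait(T1) -> count=0 queue=[T1] holders={T5}
Step 13: wait(T3) -> count=0 queue=[T1,T3] holders={T5}
Step 14: wait(T2) -> count=0 queue=[T1,T3,T2] holders={T5}
Step 15: wait(T4) -> count=0 queue=[T1,T3,T2,T4] holders={T5}
Step 16: signal(T5) -> count=0 queue=[T3,T2,T4] holders={T1}
Step 17: signal(T1) -> count=0 queue=[T2,T4] holders={T3}
Final holders: T3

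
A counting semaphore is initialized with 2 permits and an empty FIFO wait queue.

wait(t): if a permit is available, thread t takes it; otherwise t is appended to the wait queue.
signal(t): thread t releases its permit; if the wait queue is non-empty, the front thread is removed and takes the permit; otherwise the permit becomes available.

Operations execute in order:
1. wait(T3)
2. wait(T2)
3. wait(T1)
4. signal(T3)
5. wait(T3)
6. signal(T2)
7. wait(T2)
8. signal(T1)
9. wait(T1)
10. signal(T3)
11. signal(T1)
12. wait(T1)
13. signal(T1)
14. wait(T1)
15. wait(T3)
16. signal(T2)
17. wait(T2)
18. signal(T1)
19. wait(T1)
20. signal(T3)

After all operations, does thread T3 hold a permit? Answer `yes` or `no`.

Step 1: wait(T3) -> count=1 queue=[] holders={T3}
Step 2: wait(T2) -> count=0 queue=[] holders={T2,T3}
Step 3: wait(T1) -> count=0 queue=[T1] holders={T2,T3}
Step 4: signal(T3) -> count=0 queue=[] holders={T1,T2}
Step 5: wait(T3) -> count=0 queue=[T3] holders={T1,T2}
Step 6: signal(T2) -> count=0 queue=[] holders={T1,T3}
Step 7: wait(T2) -> count=0 queue=[T2] holders={T1,T3}
Step 8: signal(T1) -> count=0 queue=[] holders={T2,T3}
Step 9: wait(T1) -> count=0 queue=[T1] holders={T2,T3}
Step 10: signal(T3) -> count=0 queue=[] holders={T1,T2}
Step 11: signal(T1) -> count=1 queue=[] holders={T2}
Step 12: wait(T1) -> count=0 queue=[] holders={T1,T2}
Step 13: signal(T1) -> count=1 queue=[] holders={T2}
Step 14: wait(T1) -> count=0 queue=[] holders={T1,T2}
Step 15: wait(T3) -> count=0 queue=[T3] holders={T1,T2}
Step 16: signal(T2) -> count=0 queue=[] holders={T1,T3}
Step 17: wait(T2) -> count=0 queue=[T2] holders={T1,T3}
Step 18: signal(T1) -> count=0 queue=[] holders={T2,T3}
Step 19: wait(T1) -> count=0 queue=[T1] holders={T2,T3}
Step 20: signal(T3) -> count=0 queue=[] holders={T1,T2}
Final holders: {T1,T2} -> T3 not in holders

Answer: no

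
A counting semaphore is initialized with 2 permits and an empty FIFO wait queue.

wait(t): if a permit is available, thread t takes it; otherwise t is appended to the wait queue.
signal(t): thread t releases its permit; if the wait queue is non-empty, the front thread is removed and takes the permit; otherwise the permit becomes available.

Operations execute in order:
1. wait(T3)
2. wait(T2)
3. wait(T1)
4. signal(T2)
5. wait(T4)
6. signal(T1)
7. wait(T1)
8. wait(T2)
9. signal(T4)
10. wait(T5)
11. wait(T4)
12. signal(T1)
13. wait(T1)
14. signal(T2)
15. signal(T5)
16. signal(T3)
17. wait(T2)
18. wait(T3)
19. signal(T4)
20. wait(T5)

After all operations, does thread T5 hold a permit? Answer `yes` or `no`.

Step 1: wait(T3) -> count=1 queue=[] holders={T3}
Step 2: wait(T2) -> count=0 queue=[] holders={T2,T3}
Step 3: wait(T1) -> count=0 queue=[T1] holders={T2,T3}
Step 4: signal(T2) -> count=0 queue=[] holders={T1,T3}
Step 5: wait(T4) -> count=0 queue=[T4] holders={T1,T3}
Step 6: signal(T1) -> count=0 queue=[] holders={T3,T4}
Step 7: wait(T1) -> count=0 queue=[T1] holders={T3,T4}
Step 8: wait(T2) -> count=0 queue=[T1,T2] holders={T3,T4}
Step 9: signal(T4) -> count=0 queue=[T2] holders={T1,T3}
Step 10: wait(T5) -> count=0 queue=[T2,T5] holders={T1,T3}
Step 11: wait(T4) -> count=0 queue=[T2,T5,T4] holders={T1,T3}
Step 12: signal(T1) -> count=0 queue=[T5,T4] holders={T2,T3}
Step 13: wait(T1) -> count=0 queue=[T5,T4,T1] holders={T2,T3}
Step 14: signal(T2) -> count=0 queue=[T4,T1] holders={T3,T5}
Step 15: signal(T5) -> count=0 queue=[T1] holders={T3,T4}
Step 16: signal(T3) -> count=0 queue=[] holders={T1,T4}
Step 17: wait(T2) -> count=0 queue=[T2] holders={T1,T4}
Step 18: wait(T3) -> count=0 queue=[T2,T3] holders={T1,T4}
Step 19: signal(T4) -> count=0 queue=[T3] holders={T1,T2}
Step 20: wait(T5) -> count=0 queue=[T3,T5] holders={T1,T2}
Final holders: {T1,T2} -> T5 not in holders

Answer: no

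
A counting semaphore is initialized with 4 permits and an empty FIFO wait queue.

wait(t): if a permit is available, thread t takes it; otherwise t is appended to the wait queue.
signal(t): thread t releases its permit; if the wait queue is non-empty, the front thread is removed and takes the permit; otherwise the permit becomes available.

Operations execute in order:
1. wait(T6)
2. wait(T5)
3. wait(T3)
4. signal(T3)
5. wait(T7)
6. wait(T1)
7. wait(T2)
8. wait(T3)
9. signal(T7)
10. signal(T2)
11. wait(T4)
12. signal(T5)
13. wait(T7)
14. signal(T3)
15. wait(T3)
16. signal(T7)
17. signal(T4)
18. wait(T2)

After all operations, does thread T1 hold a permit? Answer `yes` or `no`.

Answer: yes

Derivation:
Step 1: wait(T6) -> count=3 queue=[] holders={T6}
Step 2: wait(T5) -> count=2 queue=[] holders={T5,T6}
Step 3: wait(T3) -> count=1 queue=[] holders={T3,T5,T6}
Step 4: signal(T3) -> count=2 queue=[] holders={T5,T6}
Step 5: wait(T7) -> count=1 queue=[] holders={T5,T6,T7}
Step 6: wait(T1) -> count=0 queue=[] holders={T1,T5,T6,T7}
Step 7: wait(T2) -> count=0 queue=[T2] holders={T1,T5,T6,T7}
Step 8: wait(T3) -> count=0 queue=[T2,T3] holders={T1,T5,T6,T7}
Step 9: signal(T7) -> count=0 queue=[T3] holders={T1,T2,T5,T6}
Step 10: signal(T2) -> count=0 queue=[] holders={T1,T3,T5,T6}
Step 11: wait(T4) -> count=0 queue=[T4] holders={T1,T3,T5,T6}
Step 12: signal(T5) -> count=0 queue=[] holders={T1,T3,T4,T6}
Step 13: wait(T7) -> count=0 queue=[T7] holders={T1,T3,T4,T6}
Step 14: signal(T3) -> count=0 queue=[] holders={T1,T4,T6,T7}
Step 15: wait(T3) -> count=0 queue=[T3] holders={T1,T4,T6,T7}
Step 16: signal(T7) -> count=0 queue=[] holders={T1,T3,T4,T6}
Step 17: signal(T4) -> count=1 queue=[] holders={T1,T3,T6}
Step 18: wait(T2) -> count=0 queue=[] holders={T1,T2,T3,T6}
Final holders: {T1,T2,T3,T6} -> T1 in holders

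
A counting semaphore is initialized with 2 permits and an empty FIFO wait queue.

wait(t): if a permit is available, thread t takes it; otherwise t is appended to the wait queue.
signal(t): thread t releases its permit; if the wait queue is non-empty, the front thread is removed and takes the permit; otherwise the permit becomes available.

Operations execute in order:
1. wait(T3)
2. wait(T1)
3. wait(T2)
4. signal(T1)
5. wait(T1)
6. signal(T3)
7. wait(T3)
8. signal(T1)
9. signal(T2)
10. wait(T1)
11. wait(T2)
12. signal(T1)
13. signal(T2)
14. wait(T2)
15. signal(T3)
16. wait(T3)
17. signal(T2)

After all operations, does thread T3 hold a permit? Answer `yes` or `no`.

Step 1: wait(T3) -> count=1 queue=[] holders={T3}
Step 2: wait(T1) -> count=0 queue=[] holders={T1,T3}
Step 3: wait(T2) -> count=0 queue=[T2] holders={T1,T3}
Step 4: signal(T1) -> count=0 queue=[] holders={T2,T3}
Step 5: wait(T1) -> count=0 queue=[T1] holders={T2,T3}
Step 6: signal(T3) -> count=0 queue=[] holders={T1,T2}
Step 7: wait(T3) -> count=0 queue=[T3] holders={T1,T2}
Step 8: signal(T1) -> count=0 queue=[] holders={T2,T3}
Step 9: signal(T2) -> count=1 queue=[] holders={T3}
Step 10: wait(T1) -> count=0 queue=[] holders={T1,T3}
Step 11: wait(T2) -> count=0 queue=[T2] holders={T1,T3}
Step 12: signal(T1) -> count=0 queue=[] holders={T2,T3}
Step 13: signal(T2) -> count=1 queue=[] holders={T3}
Step 14: wait(T2) -> count=0 queue=[] holders={T2,T3}
Step 15: signal(T3) -> count=1 queue=[] holders={T2}
Step 16: wait(T3) -> count=0 queue=[] holders={T2,T3}
Step 17: signal(T2) -> count=1 queue=[] holders={T3}
Final holders: {T3} -> T3 in holders

Answer: yes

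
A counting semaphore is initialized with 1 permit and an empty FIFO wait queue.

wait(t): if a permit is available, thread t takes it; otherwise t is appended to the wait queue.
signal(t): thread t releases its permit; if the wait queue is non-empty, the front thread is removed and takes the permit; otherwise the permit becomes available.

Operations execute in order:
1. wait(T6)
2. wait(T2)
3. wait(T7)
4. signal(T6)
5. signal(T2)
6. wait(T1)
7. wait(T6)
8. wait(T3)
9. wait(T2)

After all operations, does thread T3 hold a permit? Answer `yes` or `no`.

Answer: no

Derivation:
Step 1: wait(T6) -> count=0 queue=[] holders={T6}
Step 2: wait(T2) -> count=0 queue=[T2] holders={T6}
Step 3: wait(T7) -> count=0 queue=[T2,T7] holders={T6}
Step 4: signal(T6) -> count=0 queue=[T7] holders={T2}
Step 5: signal(T2) -> count=0 queue=[] holders={T7}
Step 6: wait(T1) -> count=0 queue=[T1] holders={T7}
Step 7: wait(T6) -> count=0 queue=[T1,T6] holders={T7}
Step 8: wait(T3) -> count=0 queue=[T1,T6,T3] holders={T7}
Step 9: wait(T2) -> count=0 queue=[T1,T6,T3,T2] holders={T7}
Final holders: {T7} -> T3 not in holders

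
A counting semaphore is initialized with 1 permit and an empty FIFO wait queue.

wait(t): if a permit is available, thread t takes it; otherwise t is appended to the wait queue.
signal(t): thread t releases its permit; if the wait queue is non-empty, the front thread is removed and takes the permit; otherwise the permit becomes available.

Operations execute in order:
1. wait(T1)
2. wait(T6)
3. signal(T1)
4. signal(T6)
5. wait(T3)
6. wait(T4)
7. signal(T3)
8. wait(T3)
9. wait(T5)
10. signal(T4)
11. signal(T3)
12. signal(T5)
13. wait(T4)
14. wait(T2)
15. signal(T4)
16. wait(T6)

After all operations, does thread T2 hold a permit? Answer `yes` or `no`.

Answer: yes

Derivation:
Step 1: wait(T1) -> count=0 queue=[] holders={T1}
Step 2: wait(T6) -> count=0 queue=[T6] holders={T1}
Step 3: signal(T1) -> count=0 queue=[] holders={T6}
Step 4: signal(T6) -> count=1 queue=[] holders={none}
Step 5: wait(T3) -> count=0 queue=[] holders={T3}
Step 6: wait(T4) -> count=0 queue=[T4] holders={T3}
Step 7: signal(T3) -> count=0 queue=[] holders={T4}
Step 8: wait(T3) -> count=0 queue=[T3] holders={T4}
Step 9: wait(T5) -> count=0 queue=[T3,T5] holders={T4}
Step 10: signal(T4) -> count=0 queue=[T5] holders={T3}
Step 11: signal(T3) -> count=0 queue=[] holders={T5}
Step 12: signal(T5) -> count=1 queue=[] holders={none}
Step 13: wait(T4) -> count=0 queue=[] holders={T4}
Step 14: wait(T2) -> count=0 queue=[T2] holders={T4}
Step 15: signal(T4) -> count=0 queue=[] holders={T2}
Step 16: wait(T6) -> count=0 queue=[T6] holders={T2}
Final holders: {T2} -> T2 in holders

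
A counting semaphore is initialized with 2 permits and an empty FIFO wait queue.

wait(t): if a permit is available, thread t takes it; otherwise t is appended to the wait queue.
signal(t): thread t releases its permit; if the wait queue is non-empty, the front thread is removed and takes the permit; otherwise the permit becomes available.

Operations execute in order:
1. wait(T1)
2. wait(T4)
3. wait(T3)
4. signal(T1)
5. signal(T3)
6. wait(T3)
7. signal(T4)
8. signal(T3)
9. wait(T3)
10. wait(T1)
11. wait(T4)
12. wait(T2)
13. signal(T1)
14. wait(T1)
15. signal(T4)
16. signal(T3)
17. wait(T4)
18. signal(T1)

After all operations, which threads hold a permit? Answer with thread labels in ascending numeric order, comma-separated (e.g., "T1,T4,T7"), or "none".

Answer: T2,T4

Derivation:
Step 1: wait(T1) -> count=1 queue=[] holders={T1}
Step 2: wait(T4) -> count=0 queue=[] holders={T1,T4}
Step 3: wait(T3) -> count=0 queue=[T3] holders={T1,T4}
Step 4: signal(T1) -> count=0 queue=[] holders={T3,T4}
Step 5: signal(T3) -> count=1 queue=[] holders={T4}
Step 6: wait(T3) -> count=0 queue=[] holders={T3,T4}
Step 7: signal(T4) -> count=1 queue=[] holders={T3}
Step 8: signal(T3) -> count=2 queue=[] holders={none}
Step 9: wait(T3) -> count=1 queue=[] holders={T3}
Step 10: wait(T1) -> count=0 queue=[] holders={T1,T3}
Step 11: wait(T4) -> count=0 queue=[T4] holders={T1,T3}
Step 12: wait(T2) -> count=0 queue=[T4,T2] holders={T1,T3}
Step 13: signal(T1) -> count=0 queue=[T2] holders={T3,T4}
Step 14: wait(T1) -> count=0 queue=[T2,T1] holders={T3,T4}
Step 15: signal(T4) -> count=0 queue=[T1] holders={T2,T3}
Step 16: signal(T3) -> count=0 queue=[] holders={T1,T2}
Step 17: wait(T4) -> count=0 queue=[T4] holders={T1,T2}
Step 18: signal(T1) -> count=0 queue=[] holders={T2,T4}
Final holders: T2,T4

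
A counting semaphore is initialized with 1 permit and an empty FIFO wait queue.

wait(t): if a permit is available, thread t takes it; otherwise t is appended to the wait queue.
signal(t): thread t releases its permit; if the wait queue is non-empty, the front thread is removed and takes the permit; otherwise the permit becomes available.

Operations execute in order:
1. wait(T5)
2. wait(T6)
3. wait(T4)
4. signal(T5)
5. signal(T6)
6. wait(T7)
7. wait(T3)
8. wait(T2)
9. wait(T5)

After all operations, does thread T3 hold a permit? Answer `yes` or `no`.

Step 1: wait(T5) -> count=0 queue=[] holders={T5}
Step 2: wait(T6) -> count=0 queue=[T6] holders={T5}
Step 3: wait(T4) -> count=0 queue=[T6,T4] holders={T5}
Step 4: signal(T5) -> count=0 queue=[T4] holders={T6}
Step 5: signal(T6) -> count=0 queue=[] holders={T4}
Step 6: wait(T7) -> count=0 queue=[T7] holders={T4}
Step 7: wait(T3) -> count=0 queue=[T7,T3] holders={T4}
Step 8: wait(T2) -> count=0 queue=[T7,T3,T2] holders={T4}
Step 9: wait(T5) -> count=0 queue=[T7,T3,T2,T5] holders={T4}
Final holders: {T4} -> T3 not in holders

Answer: no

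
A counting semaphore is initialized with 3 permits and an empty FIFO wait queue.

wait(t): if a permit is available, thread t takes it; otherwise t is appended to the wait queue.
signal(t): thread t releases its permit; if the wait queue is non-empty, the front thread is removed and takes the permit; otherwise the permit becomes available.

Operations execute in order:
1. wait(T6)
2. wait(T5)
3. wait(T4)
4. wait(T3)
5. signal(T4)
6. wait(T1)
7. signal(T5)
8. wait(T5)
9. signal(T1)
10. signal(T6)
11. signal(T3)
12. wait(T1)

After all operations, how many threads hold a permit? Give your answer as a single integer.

Step 1: wait(T6) -> count=2 queue=[] holders={T6}
Step 2: wait(T5) -> count=1 queue=[] holders={T5,T6}
Step 3: wait(T4) -> count=0 queue=[] holders={T4,T5,T6}
Step 4: wait(T3) -> count=0 queue=[T3] holders={T4,T5,T6}
Step 5: signal(T4) -> count=0 queue=[] holders={T3,T5,T6}
Step 6: wait(T1) -> count=0 queue=[T1] holders={T3,T5,T6}
Step 7: signal(T5) -> count=0 queue=[] holders={T1,T3,T6}
Step 8: wait(T5) -> count=0 queue=[T5] holders={T1,T3,T6}
Step 9: signal(T1) -> count=0 queue=[] holders={T3,T5,T6}
Step 10: signal(T6) -> count=1 queue=[] holders={T3,T5}
Step 11: signal(T3) -> count=2 queue=[] holders={T5}
Step 12: wait(T1) -> count=1 queue=[] holders={T1,T5}
Final holders: {T1,T5} -> 2 thread(s)

Answer: 2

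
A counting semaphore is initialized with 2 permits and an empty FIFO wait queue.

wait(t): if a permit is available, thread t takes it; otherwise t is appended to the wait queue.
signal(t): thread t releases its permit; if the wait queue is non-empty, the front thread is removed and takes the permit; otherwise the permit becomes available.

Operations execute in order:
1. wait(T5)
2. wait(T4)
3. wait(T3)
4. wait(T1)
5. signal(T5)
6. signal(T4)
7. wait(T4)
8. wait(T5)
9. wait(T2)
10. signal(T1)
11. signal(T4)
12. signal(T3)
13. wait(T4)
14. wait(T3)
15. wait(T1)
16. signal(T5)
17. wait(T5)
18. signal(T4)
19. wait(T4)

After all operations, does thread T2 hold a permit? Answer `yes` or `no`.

Step 1: wait(T5) -> count=1 queue=[] holders={T5}
Step 2: wait(T4) -> count=0 queue=[] holders={T4,T5}
Step 3: wait(T3) -> count=0 queue=[T3] holders={T4,T5}
Step 4: wait(T1) -> count=0 queue=[T3,T1] holders={T4,T5}
Step 5: signal(T5) -> count=0 queue=[T1] holders={T3,T4}
Step 6: signal(T4) -> count=0 queue=[] holders={T1,T3}
Step 7: wait(T4) -> count=0 queue=[T4] holders={T1,T3}
Step 8: wait(T5) -> count=0 queue=[T4,T5] holders={T1,T3}
Step 9: wait(T2) -> count=0 queue=[T4,T5,T2] holders={T1,T3}
Step 10: signal(T1) -> count=0 queue=[T5,T2] holders={T3,T4}
Step 11: signal(T4) -> count=0 queue=[T2] holders={T3,T5}
Step 12: signal(T3) -> count=0 queue=[] holders={T2,T5}
Step 13: wait(T4) -> count=0 queue=[T4] holders={T2,T5}
Step 14: wait(T3) -> count=0 queue=[T4,T3] holders={T2,T5}
Step 15: wait(T1) -> count=0 queue=[T4,T3,T1] holders={T2,T5}
Step 16: signal(T5) -> count=0 queue=[T3,T1] holders={T2,T4}
Step 17: wait(T5) -> count=0 queue=[T3,T1,T5] holders={T2,T4}
Step 18: signal(T4) -> count=0 queue=[T1,T5] holders={T2,T3}
Step 19: wait(T4) -> count=0 queue=[T1,T5,T4] holders={T2,T3}
Final holders: {T2,T3} -> T2 in holders

Answer: yes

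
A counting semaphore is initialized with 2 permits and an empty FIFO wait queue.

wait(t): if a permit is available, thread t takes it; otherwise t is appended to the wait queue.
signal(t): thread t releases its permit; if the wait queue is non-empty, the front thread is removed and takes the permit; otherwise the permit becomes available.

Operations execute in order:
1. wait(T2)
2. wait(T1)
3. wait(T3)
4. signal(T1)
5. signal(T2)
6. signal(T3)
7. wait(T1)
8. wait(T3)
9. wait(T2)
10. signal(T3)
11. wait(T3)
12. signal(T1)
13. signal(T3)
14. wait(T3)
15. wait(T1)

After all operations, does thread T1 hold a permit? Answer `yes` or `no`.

Step 1: wait(T2) -> count=1 queue=[] holders={T2}
Step 2: wait(T1) -> count=0 queue=[] holders={T1,T2}
Step 3: wait(T3) -> count=0 queue=[T3] holders={T1,T2}
Step 4: signal(T1) -> count=0 queue=[] holders={T2,T3}
Step 5: signal(T2) -> count=1 queue=[] holders={T3}
Step 6: signal(T3) -> count=2 queue=[] holders={none}
Step 7: wait(T1) -> count=1 queue=[] holders={T1}
Step 8: wait(T3) -> count=0 queue=[] holders={T1,T3}
Step 9: wait(T2) -> count=0 queue=[T2] holders={T1,T3}
Step 10: signal(T3) -> count=0 queue=[] holders={T1,T2}
Step 11: wait(T3) -> count=0 queue=[T3] holders={T1,T2}
Step 12: signal(T1) -> count=0 queue=[] holders={T2,T3}
Step 13: signal(T3) -> count=1 queue=[] holders={T2}
Step 14: wait(T3) -> count=0 queue=[] holders={T2,T3}
Step 15: wait(T1) -> count=0 queue=[T1] holders={T2,T3}
Final holders: {T2,T3} -> T1 not in holders

Answer: no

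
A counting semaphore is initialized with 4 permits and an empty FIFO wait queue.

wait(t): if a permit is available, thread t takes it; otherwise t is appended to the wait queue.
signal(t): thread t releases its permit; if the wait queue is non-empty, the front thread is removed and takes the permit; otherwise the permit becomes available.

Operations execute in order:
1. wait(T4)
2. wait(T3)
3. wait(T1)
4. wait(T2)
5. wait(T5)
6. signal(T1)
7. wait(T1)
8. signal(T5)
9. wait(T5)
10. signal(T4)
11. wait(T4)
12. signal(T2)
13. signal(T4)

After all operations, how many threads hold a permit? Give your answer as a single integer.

Step 1: wait(T4) -> count=3 queue=[] holders={T4}
Step 2: wait(T3) -> count=2 queue=[] holders={T3,T4}
Step 3: wait(T1) -> count=1 queue=[] holders={T1,T3,T4}
Step 4: wait(T2) -> count=0 queue=[] holders={T1,T2,T3,T4}
Step 5: wait(T5) -> count=0 queue=[T5] holders={T1,T2,T3,T4}
Step 6: signal(T1) -> count=0 queue=[] holders={T2,T3,T4,T5}
Step 7: wait(T1) -> count=0 queue=[T1] holders={T2,T3,T4,T5}
Step 8: signal(T5) -> count=0 queue=[] holders={T1,T2,T3,T4}
Step 9: wait(T5) -> count=0 queue=[T5] holders={T1,T2,T3,T4}
Step 10: signal(T4) -> count=0 queue=[] holders={T1,T2,T3,T5}
Step 11: wait(T4) -> count=0 queue=[T4] holders={T1,T2,T3,T5}
Step 12: signal(T2) -> count=0 queue=[] holders={T1,T3,T4,T5}
Step 13: signal(T4) -> count=1 queue=[] holders={T1,T3,T5}
Final holders: {T1,T3,T5} -> 3 thread(s)

Answer: 3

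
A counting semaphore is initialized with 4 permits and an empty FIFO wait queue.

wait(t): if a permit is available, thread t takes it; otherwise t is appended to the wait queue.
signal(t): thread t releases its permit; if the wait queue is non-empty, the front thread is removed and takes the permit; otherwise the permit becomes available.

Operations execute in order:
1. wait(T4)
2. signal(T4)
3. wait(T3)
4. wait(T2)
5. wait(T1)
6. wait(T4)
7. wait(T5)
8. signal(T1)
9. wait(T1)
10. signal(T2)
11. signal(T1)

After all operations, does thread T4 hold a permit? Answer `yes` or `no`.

Step 1: wait(T4) -> count=3 queue=[] holders={T4}
Step 2: signal(T4) -> count=4 queue=[] holders={none}
Step 3: wait(T3) -> count=3 queue=[] holders={T3}
Step 4: wait(T2) -> count=2 queue=[] holders={T2,T3}
Step 5: wait(T1) -> count=1 queue=[] holders={T1,T2,T3}
Step 6: wait(T4) -> count=0 queue=[] holders={T1,T2,T3,T4}
Step 7: wait(T5) -> count=0 queue=[T5] holders={T1,T2,T3,T4}
Step 8: signal(T1) -> count=0 queue=[] holders={T2,T3,T4,T5}
Step 9: wait(T1) -> count=0 queue=[T1] holders={T2,T3,T4,T5}
Step 10: signal(T2) -> count=0 queue=[] holders={T1,T3,T4,T5}
Step 11: signal(T1) -> count=1 queue=[] holders={T3,T4,T5}
Final holders: {T3,T4,T5} -> T4 in holders

Answer: yes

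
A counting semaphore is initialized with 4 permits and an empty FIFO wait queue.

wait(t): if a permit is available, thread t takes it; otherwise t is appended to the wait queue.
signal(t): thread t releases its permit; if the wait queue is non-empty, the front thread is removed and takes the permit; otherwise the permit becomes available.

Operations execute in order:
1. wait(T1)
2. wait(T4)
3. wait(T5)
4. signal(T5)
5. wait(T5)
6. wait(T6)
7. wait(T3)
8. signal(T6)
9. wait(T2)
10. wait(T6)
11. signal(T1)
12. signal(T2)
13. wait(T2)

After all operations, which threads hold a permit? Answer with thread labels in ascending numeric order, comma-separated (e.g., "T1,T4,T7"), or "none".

Step 1: wait(T1) -> count=3 queue=[] holders={T1}
Step 2: wait(T4) -> count=2 queue=[] holders={T1,T4}
Step 3: wait(T5) -> count=1 queue=[] holders={T1,T4,T5}
Step 4: signal(T5) -> count=2 queue=[] holders={T1,T4}
Step 5: wait(T5) -> count=1 queue=[] holders={T1,T4,T5}
Step 6: wait(T6) -> count=0 queue=[] holders={T1,T4,T5,T6}
Step 7: wait(T3) -> count=0 queue=[T3] holders={T1,T4,T5,T6}
Step 8: signal(T6) -> count=0 queue=[] holders={T1,T3,T4,T5}
Step 9: wait(T2) -> count=0 queue=[T2] holders={T1,T3,T4,T5}
Step 10: wait(T6) -> count=0 queue=[T2,T6] holders={T1,T3,T4,T5}
Step 11: signal(T1) -> count=0 queue=[T6] holders={T2,T3,T4,T5}
Step 12: signal(T2) -> count=0 queue=[] holders={T3,T4,T5,T6}
Step 13: wait(T2) -> count=0 queue=[T2] holders={T3,T4,T5,T6}
Final holders: T3,T4,T5,T6

Answer: T3,T4,T5,T6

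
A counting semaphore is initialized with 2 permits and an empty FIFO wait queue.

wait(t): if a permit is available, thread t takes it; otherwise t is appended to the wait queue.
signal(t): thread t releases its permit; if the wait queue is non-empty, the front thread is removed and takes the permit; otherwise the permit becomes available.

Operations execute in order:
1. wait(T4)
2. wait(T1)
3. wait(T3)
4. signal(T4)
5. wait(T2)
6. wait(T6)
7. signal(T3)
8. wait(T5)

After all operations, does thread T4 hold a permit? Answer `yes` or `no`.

Answer: no

Derivation:
Step 1: wait(T4) -> count=1 queue=[] holders={T4}
Step 2: wait(T1) -> count=0 queue=[] holders={T1,T4}
Step 3: wait(T3) -> count=0 queue=[T3] holders={T1,T4}
Step 4: signal(T4) -> count=0 queue=[] holders={T1,T3}
Step 5: wait(T2) -> count=0 queue=[T2] holders={T1,T3}
Step 6: wait(T6) -> count=0 queue=[T2,T6] holders={T1,T3}
Step 7: signal(T3) -> count=0 queue=[T6] holders={T1,T2}
Step 8: wait(T5) -> count=0 queue=[T6,T5] holders={T1,T2}
Final holders: {T1,T2} -> T4 not in holders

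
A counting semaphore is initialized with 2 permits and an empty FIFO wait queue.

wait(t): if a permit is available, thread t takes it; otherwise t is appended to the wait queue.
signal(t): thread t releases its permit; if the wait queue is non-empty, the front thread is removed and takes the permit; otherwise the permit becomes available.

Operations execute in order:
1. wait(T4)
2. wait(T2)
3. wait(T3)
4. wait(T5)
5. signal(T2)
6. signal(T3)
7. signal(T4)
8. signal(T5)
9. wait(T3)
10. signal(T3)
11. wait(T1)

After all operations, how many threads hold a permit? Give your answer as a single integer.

Answer: 1

Derivation:
Step 1: wait(T4) -> count=1 queue=[] holders={T4}
Step 2: wait(T2) -> count=0 queue=[] holders={T2,T4}
Step 3: wait(T3) -> count=0 queue=[T3] holders={T2,T4}
Step 4: wait(T5) -> count=0 queue=[T3,T5] holders={T2,T4}
Step 5: signal(T2) -> count=0 queue=[T5] holders={T3,T4}
Step 6: signal(T3) -> count=0 queue=[] holders={T4,T5}
Step 7: signal(T4) -> count=1 queue=[] holders={T5}
Step 8: signal(T5) -> count=2 queue=[] holders={none}
Step 9: wait(T3) -> count=1 queue=[] holders={T3}
Step 10: signal(T3) -> count=2 queue=[] holders={none}
Step 11: wait(T1) -> count=1 queue=[] holders={T1}
Final holders: {T1} -> 1 thread(s)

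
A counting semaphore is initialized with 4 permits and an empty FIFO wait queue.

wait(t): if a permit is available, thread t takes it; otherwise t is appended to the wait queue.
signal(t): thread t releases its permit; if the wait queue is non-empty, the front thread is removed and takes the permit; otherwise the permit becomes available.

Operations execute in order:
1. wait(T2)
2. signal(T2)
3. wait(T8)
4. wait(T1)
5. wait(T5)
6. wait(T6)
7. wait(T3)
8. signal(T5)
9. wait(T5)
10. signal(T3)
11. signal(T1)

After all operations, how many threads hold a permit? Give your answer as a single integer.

Step 1: wait(T2) -> count=3 queue=[] holders={T2}
Step 2: signal(T2) -> count=4 queue=[] holders={none}
Step 3: wait(T8) -> count=3 queue=[] holders={T8}
Step 4: wait(T1) -> count=2 queue=[] holders={T1,T8}
Step 5: wait(T5) -> count=1 queue=[] holders={T1,T5,T8}
Step 6: wait(T6) -> count=0 queue=[] holders={T1,T5,T6,T8}
Step 7: wait(T3) -> count=0 queue=[T3] holders={T1,T5,T6,T8}
Step 8: signal(T5) -> count=0 queue=[] holders={T1,T3,T6,T8}
Step 9: wait(T5) -> count=0 queue=[T5] holders={T1,T3,T6,T8}
Step 10: signal(T3) -> count=0 queue=[] holders={T1,T5,T6,T8}
Step 11: signal(T1) -> count=1 queue=[] holders={T5,T6,T8}
Final holders: {T5,T6,T8} -> 3 thread(s)

Answer: 3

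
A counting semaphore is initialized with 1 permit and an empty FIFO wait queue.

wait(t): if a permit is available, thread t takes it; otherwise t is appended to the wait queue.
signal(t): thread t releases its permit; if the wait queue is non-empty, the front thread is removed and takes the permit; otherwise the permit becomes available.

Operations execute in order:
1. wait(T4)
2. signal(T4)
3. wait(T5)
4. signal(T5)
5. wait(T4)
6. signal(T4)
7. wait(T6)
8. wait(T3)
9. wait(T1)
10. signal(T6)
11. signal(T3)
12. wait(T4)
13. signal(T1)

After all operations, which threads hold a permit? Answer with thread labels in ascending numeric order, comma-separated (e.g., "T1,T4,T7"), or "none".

Step 1: wait(T4) -> count=0 queue=[] holders={T4}
Step 2: signal(T4) -> count=1 queue=[] holders={none}
Step 3: wait(T5) -> count=0 queue=[] holders={T5}
Step 4: signal(T5) -> count=1 queue=[] holders={none}
Step 5: wait(T4) -> count=0 queue=[] holders={T4}
Step 6: signal(T4) -> count=1 queue=[] holders={none}
Step 7: wait(T6) -> count=0 queue=[] holders={T6}
Step 8: wait(T3) -> count=0 queue=[T3] holders={T6}
Step 9: wait(T1) -> count=0 queue=[T3,T1] holders={T6}
Step 10: signal(T6) -> count=0 queue=[T1] holders={T3}
Step 11: signal(T3) -> count=0 queue=[] holders={T1}
Step 12: wait(T4) -> count=0 queue=[T4] holders={T1}
Step 13: signal(T1) -> count=0 queue=[] holders={T4}
Final holders: T4

Answer: T4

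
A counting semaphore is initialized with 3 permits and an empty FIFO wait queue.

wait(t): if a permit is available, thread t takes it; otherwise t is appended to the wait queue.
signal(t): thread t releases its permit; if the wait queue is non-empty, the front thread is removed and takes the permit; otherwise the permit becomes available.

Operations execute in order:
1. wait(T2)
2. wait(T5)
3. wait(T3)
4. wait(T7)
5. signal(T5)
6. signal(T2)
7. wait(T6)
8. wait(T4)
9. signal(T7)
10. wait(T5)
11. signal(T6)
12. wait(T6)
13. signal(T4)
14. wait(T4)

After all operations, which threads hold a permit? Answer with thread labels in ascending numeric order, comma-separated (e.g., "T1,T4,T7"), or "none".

Answer: T3,T5,T6

Derivation:
Step 1: wait(T2) -> count=2 queue=[] holders={T2}
Step 2: wait(T5) -> count=1 queue=[] holders={T2,T5}
Step 3: wait(T3) -> count=0 queue=[] holders={T2,T3,T5}
Step 4: wait(T7) -> count=0 queue=[T7] holders={T2,T3,T5}
Step 5: signal(T5) -> count=0 queue=[] holders={T2,T3,T7}
Step 6: signal(T2) -> count=1 queue=[] holders={T3,T7}
Step 7: wait(T6) -> count=0 queue=[] holders={T3,T6,T7}
Step 8: wait(T4) -> count=0 queue=[T4] holders={T3,T6,T7}
Step 9: signal(T7) -> count=0 queue=[] holders={T3,T4,T6}
Step 10: wait(T5) -> count=0 queue=[T5] holders={T3,T4,T6}
Step 11: signal(T6) -> count=0 queue=[] holders={T3,T4,T5}
Step 12: wait(T6) -> count=0 queue=[T6] holders={T3,T4,T5}
Step 13: signal(T4) -> count=0 queue=[] holders={T3,T5,T6}
Step 14: wait(T4) -> count=0 queue=[T4] holders={T3,T5,T6}
Final holders: T3,T5,T6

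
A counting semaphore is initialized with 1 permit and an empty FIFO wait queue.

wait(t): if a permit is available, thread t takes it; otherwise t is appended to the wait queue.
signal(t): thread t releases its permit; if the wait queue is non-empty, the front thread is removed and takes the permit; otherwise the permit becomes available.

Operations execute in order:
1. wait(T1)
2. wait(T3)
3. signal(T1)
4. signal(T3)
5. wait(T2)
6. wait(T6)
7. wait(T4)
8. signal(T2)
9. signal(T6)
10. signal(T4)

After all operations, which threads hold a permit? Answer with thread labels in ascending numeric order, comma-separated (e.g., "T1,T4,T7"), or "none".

Answer: none

Derivation:
Step 1: wait(T1) -> count=0 queue=[] holders={T1}
Step 2: wait(T3) -> count=0 queue=[T3] holders={T1}
Step 3: signal(T1) -> count=0 queue=[] holders={T3}
Step 4: signal(T3) -> count=1 queue=[] holders={none}
Step 5: wait(T2) -> count=0 queue=[] holders={T2}
Step 6: wait(T6) -> count=0 queue=[T6] holders={T2}
Step 7: wait(T4) -> count=0 queue=[T6,T4] holders={T2}
Step 8: signal(T2) -> count=0 queue=[T4] holders={T6}
Step 9: signal(T6) -> count=0 queue=[] holders={T4}
Step 10: signal(T4) -> count=1 queue=[] holders={none}
Final holders: none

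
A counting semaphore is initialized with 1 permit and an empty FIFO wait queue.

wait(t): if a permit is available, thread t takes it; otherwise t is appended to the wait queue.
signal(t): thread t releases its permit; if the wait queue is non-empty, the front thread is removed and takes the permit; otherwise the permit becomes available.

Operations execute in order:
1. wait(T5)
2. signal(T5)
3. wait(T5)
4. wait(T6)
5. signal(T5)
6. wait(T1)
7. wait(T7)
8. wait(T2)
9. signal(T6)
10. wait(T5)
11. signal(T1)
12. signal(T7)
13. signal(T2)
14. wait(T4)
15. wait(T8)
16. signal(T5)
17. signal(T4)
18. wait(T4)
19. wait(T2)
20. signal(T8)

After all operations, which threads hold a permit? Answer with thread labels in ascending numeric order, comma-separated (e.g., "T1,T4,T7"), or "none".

Step 1: wait(T5) -> count=0 queue=[] holders={T5}
Step 2: signal(T5) -> count=1 queue=[] holders={none}
Step 3: wait(T5) -> count=0 queue=[] holders={T5}
Step 4: wait(T6) -> count=0 queue=[T6] holders={T5}
Step 5: signal(T5) -> count=0 queue=[] holders={T6}
Step 6: wait(T1) -> count=0 queue=[T1] holders={T6}
Step 7: wait(T7) -> count=0 queue=[T1,T7] holders={T6}
Step 8: wait(T2) -> count=0 queue=[T1,T7,T2] holders={T6}
Step 9: signal(T6) -> count=0 queue=[T7,T2] holders={T1}
Step 10: wait(T5) -> count=0 queue=[T7,T2,T5] holders={T1}
Step 11: signal(T1) -> count=0 queue=[T2,T5] holders={T7}
Step 12: signal(T7) -> count=0 queue=[T5] holders={T2}
Step 13: signal(T2) -> count=0 queue=[] holders={T5}
Step 14: wait(T4) -> count=0 queue=[T4] holders={T5}
Step 15: wait(T8) -> count=0 queue=[T4,T8] holders={T5}
Step 16: signal(T5) -> count=0 queue=[T8] holders={T4}
Step 17: signal(T4) -> count=0 queue=[] holders={T8}
Step 18: wait(T4) -> count=0 queue=[T4] holders={T8}
Step 19: wait(T2) -> count=0 queue=[T4,T2] holders={T8}
Step 20: signal(T8) -> count=0 queue=[T2] holders={T4}
Final holders: T4

Answer: T4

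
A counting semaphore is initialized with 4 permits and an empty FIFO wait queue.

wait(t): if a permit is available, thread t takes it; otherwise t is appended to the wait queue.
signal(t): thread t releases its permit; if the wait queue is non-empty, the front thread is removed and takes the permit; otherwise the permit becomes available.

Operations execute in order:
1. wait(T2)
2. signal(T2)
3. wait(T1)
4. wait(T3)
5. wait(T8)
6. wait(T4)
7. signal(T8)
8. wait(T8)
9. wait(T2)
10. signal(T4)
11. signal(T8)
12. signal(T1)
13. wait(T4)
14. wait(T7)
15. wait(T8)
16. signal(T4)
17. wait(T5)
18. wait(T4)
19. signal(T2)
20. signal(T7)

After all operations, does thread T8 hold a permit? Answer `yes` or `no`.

Step 1: wait(T2) -> count=3 queue=[] holders={T2}
Step 2: signal(T2) -> count=4 queue=[] holders={none}
Step 3: wait(T1) -> count=3 queue=[] holders={T1}
Step 4: wait(T3) -> count=2 queue=[] holders={T1,T3}
Step 5: wait(T8) -> count=1 queue=[] holders={T1,T3,T8}
Step 6: wait(T4) -> count=0 queue=[] holders={T1,T3,T4,T8}
Step 7: signal(T8) -> count=1 queue=[] holders={T1,T3,T4}
Step 8: wait(T8) -> count=0 queue=[] holders={T1,T3,T4,T8}
Step 9: wait(T2) -> count=0 queue=[T2] holders={T1,T3,T4,T8}
Step 10: signal(T4) -> count=0 queue=[] holders={T1,T2,T3,T8}
Step 11: signal(T8) -> count=1 queue=[] holders={T1,T2,T3}
Step 12: signal(T1) -> count=2 queue=[] holders={T2,T3}
Step 13: wait(T4) -> count=1 queue=[] holders={T2,T3,T4}
Step 14: wait(T7) -> count=0 queue=[] holders={T2,T3,T4,T7}
Step 15: wait(T8) -> count=0 queue=[T8] holders={T2,T3,T4,T7}
Step 16: signal(T4) -> count=0 queue=[] holders={T2,T3,T7,T8}
Step 17: wait(T5) -> count=0 queue=[T5] holders={T2,T3,T7,T8}
Step 18: wait(T4) -> count=0 queue=[T5,T4] holders={T2,T3,T7,T8}
Step 19: signal(T2) -> count=0 queue=[T4] holders={T3,T5,T7,T8}
Step 20: signal(T7) -> count=0 queue=[] holders={T3,T4,T5,T8}
Final holders: {T3,T4,T5,T8} -> T8 in holders

Answer: yes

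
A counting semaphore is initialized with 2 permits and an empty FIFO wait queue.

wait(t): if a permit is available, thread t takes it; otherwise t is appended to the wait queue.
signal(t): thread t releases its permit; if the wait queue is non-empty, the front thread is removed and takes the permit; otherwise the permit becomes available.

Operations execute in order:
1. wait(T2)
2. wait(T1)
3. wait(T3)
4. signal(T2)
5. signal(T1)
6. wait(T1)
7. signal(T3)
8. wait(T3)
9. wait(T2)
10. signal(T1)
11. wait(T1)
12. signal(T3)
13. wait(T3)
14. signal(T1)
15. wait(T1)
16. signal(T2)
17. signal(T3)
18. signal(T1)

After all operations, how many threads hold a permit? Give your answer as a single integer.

Step 1: wait(T2) -> count=1 queue=[] holders={T2}
Step 2: wait(T1) -> count=0 queue=[] holders={T1,T2}
Step 3: wait(T3) -> count=0 queue=[T3] holders={T1,T2}
Step 4: signal(T2) -> count=0 queue=[] holders={T1,T3}
Step 5: signal(T1) -> count=1 queue=[] holders={T3}
Step 6: wait(T1) -> count=0 queue=[] holders={T1,T3}
Step 7: signal(T3) -> count=1 queue=[] holders={T1}
Step 8: wait(T3) -> count=0 queue=[] holders={T1,T3}
Step 9: wait(T2) -> count=0 queue=[T2] holders={T1,T3}
Step 10: signal(T1) -> count=0 queue=[] holders={T2,T3}
Step 11: wait(T1) -> count=0 queue=[T1] holders={T2,T3}
Step 12: signal(T3) -> count=0 queue=[] holders={T1,T2}
Step 13: wait(T3) -> count=0 queue=[T3] holders={T1,T2}
Step 14: signal(T1) -> count=0 queue=[] holders={T2,T3}
Step 15: wait(T1) -> count=0 queue=[T1] holders={T2,T3}
Step 16: signal(T2) -> count=0 queue=[] holders={T1,T3}
Step 17: signal(T3) -> count=1 queue=[] holders={T1}
Step 18: signal(T1) -> count=2 queue=[] holders={none}
Final holders: {none} -> 0 thread(s)

Answer: 0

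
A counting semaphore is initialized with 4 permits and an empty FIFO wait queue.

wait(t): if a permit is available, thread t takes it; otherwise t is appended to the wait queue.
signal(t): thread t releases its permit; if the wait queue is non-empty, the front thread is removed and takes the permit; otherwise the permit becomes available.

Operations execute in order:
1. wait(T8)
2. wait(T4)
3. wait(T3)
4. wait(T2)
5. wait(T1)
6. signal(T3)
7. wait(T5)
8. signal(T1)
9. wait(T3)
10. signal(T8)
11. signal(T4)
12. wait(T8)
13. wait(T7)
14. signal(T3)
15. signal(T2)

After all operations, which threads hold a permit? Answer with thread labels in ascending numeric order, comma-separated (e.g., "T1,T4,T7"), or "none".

Step 1: wait(T8) -> count=3 queue=[] holders={T8}
Step 2: wait(T4) -> count=2 queue=[] holders={T4,T8}
Step 3: wait(T3) -> count=1 queue=[] holders={T3,T4,T8}
Step 4: wait(T2) -> count=0 queue=[] holders={T2,T3,T4,T8}
Step 5: wait(T1) -> count=0 queue=[T1] holders={T2,T3,T4,T8}
Step 6: signal(T3) -> count=0 queue=[] holders={T1,T2,T4,T8}
Step 7: wait(T5) -> count=0 queue=[T5] holders={T1,T2,T4,T8}
Step 8: signal(T1) -> count=0 queue=[] holders={T2,T4,T5,T8}
Step 9: wait(T3) -> count=0 queue=[T3] holders={T2,T4,T5,T8}
Step 10: signal(T8) -> count=0 queue=[] holders={T2,T3,T4,T5}
Step 11: signal(T4) -> count=1 queue=[] holders={T2,T3,T5}
Step 12: wait(T8) -> count=0 queue=[] holders={T2,T3,T5,T8}
Step 13: wait(T7) -> count=0 queue=[T7] holders={T2,T3,T5,T8}
Step 14: signal(T3) -> count=0 queue=[] holders={T2,T5,T7,T8}
Step 15: signal(T2) -> count=1 queue=[] holders={T5,T7,T8}
Final holders: T5,T7,T8

Answer: T5,T7,T8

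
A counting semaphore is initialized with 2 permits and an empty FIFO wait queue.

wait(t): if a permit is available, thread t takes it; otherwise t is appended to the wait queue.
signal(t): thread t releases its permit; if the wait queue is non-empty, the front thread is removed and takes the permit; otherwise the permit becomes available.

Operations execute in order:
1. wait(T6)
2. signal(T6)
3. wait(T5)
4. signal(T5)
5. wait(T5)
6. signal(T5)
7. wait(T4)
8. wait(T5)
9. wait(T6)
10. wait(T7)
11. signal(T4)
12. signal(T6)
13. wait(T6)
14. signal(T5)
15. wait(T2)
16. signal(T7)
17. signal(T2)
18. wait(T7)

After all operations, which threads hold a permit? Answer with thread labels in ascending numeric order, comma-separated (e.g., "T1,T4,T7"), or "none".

Step 1: wait(T6) -> count=1 queue=[] holders={T6}
Step 2: signal(T6) -> count=2 queue=[] holders={none}
Step 3: wait(T5) -> count=1 queue=[] holders={T5}
Step 4: signal(T5) -> count=2 queue=[] holders={none}
Step 5: wait(T5) -> count=1 queue=[] holders={T5}
Step 6: signal(T5) -> count=2 queue=[] holders={none}
Step 7: wait(T4) -> count=1 queue=[] holders={T4}
Step 8: wait(T5) -> count=0 queue=[] holders={T4,T5}
Step 9: wait(T6) -> count=0 queue=[T6] holders={T4,T5}
Step 10: wait(T7) -> count=0 queue=[T6,T7] holders={T4,T5}
Step 11: signal(T4) -> count=0 queue=[T7] holders={T5,T6}
Step 12: signal(T6) -> count=0 queue=[] holders={T5,T7}
Step 13: wait(T6) -> count=0 queue=[T6] holders={T5,T7}
Step 14: signal(T5) -> count=0 queue=[] holders={T6,T7}
Step 15: wait(T2) -> count=0 queue=[T2] holders={T6,T7}
Step 16: signal(T7) -> count=0 queue=[] holders={T2,T6}
Step 17: signal(T2) -> count=1 queue=[] holders={T6}
Step 18: wait(T7) -> count=0 queue=[] holders={T6,T7}
Final holders: T6,T7

Answer: T6,T7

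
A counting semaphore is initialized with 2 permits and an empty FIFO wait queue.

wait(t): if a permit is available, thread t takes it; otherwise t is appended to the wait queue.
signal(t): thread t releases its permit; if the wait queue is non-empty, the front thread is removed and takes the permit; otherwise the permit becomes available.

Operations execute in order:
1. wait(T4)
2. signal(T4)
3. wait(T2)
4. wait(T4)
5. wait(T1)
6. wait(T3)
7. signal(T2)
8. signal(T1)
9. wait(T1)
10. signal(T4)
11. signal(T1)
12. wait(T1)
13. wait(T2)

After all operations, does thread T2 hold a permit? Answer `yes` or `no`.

Answer: no

Derivation:
Step 1: wait(T4) -> count=1 queue=[] holders={T4}
Step 2: signal(T4) -> count=2 queue=[] holders={none}
Step 3: wait(T2) -> count=1 queue=[] holders={T2}
Step 4: wait(T4) -> count=0 queue=[] holders={T2,T4}
Step 5: wait(T1) -> count=0 queue=[T1] holders={T2,T4}
Step 6: wait(T3) -> count=0 queue=[T1,T3] holders={T2,T4}
Step 7: signal(T2) -> count=0 queue=[T3] holders={T1,T4}
Step 8: signal(T1) -> count=0 queue=[] holders={T3,T4}
Step 9: wait(T1) -> count=0 queue=[T1] holders={T3,T4}
Step 10: signal(T4) -> count=0 queue=[] holders={T1,T3}
Step 11: signal(T1) -> count=1 queue=[] holders={T3}
Step 12: wait(T1) -> count=0 queue=[] holders={T1,T3}
Step 13: wait(T2) -> count=0 queue=[T2] holders={T1,T3}
Final holders: {T1,T3} -> T2 not in holders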